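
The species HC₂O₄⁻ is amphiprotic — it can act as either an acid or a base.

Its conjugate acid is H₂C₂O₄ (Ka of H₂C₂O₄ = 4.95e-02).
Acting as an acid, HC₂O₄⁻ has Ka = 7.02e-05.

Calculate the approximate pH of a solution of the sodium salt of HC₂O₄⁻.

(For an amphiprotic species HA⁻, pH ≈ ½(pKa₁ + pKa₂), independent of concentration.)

pKa₁ = -log(4.95e-02) = 1.31; pKa₂ = -log(7.02e-05) = 4.15. For an amphiprotic species, pH ≈ ½(pKa₁ + pKa₂) = ½(1.31 + 4.15) = 2.73.

pH = 2.73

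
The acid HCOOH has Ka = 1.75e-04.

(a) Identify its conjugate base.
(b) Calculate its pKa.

(a) The conjugate base is formed by removing one H⁺ from HCOOH, giving HCOO⁻. (b) pKa = -log(Ka) = -log(1.75e-04) = 3.76.

Conjugate base: HCOO⁻; pK_a = 3.76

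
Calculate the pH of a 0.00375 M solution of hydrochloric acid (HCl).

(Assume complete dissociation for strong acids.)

[H⁺] = 0.00375 M for strong acid. pH = -log[H⁺] = -log(0.00375)

pH = 2.43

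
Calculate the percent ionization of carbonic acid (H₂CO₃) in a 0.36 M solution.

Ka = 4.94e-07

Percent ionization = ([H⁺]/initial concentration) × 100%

Using Ka equilibrium: x² + Ka×x - Ka×C = 0. Solving: [H⁺] = 4.2146e-04. Percent = (4.2146e-04/0.36) × 100

Percent ionization = 0.117%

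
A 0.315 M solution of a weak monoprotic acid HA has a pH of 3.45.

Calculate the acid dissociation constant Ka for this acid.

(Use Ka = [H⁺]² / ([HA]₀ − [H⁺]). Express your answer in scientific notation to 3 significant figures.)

[H⁺] = 10^(−pH) = 10^(−3.45) = 3.548e-04 M. For HA ⇌ H⁺ + A⁻, Ka = [H⁺][A⁻]/[HA] = [H⁺]² / ([HA]₀ − [H⁺]) = (3.548e-04)² / (0.315 − 3.548e-04) = 4.00e-07.

K_a = 4.00e-07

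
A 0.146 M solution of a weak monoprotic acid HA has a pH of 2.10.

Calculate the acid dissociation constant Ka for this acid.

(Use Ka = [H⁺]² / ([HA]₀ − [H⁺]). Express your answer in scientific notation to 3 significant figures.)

[H⁺] = 10^(−pH) = 10^(−2.10) = 7.943e-03 M. For HA ⇌ H⁺ + A⁻, Ka = [H⁺][A⁻]/[HA] = [H⁺]² / ([HA]₀ − [H⁺]) = (7.943e-03)² / (0.146 − 7.943e-03) = 4.57e-04.

K_a = 4.57e-04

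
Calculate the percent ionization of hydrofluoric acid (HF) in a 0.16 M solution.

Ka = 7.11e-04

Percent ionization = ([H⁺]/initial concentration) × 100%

Using Ka equilibrium: x² + Ka×x - Ka×C = 0. Solving: [H⁺] = 1.0316e-02. Percent = (1.0316e-02/0.16) × 100

Percent ionization = 6.45%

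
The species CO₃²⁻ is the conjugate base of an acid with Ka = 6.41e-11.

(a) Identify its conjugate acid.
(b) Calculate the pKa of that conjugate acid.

(a) The conjugate acid is formed by adding one H⁺ to CO₃²⁻, giving HCO₃⁻. (b) pKa = -log(Ka) = -log(6.41e-11) = 10.19.

Conjugate acid: HCO₃⁻; pK_a = 10.19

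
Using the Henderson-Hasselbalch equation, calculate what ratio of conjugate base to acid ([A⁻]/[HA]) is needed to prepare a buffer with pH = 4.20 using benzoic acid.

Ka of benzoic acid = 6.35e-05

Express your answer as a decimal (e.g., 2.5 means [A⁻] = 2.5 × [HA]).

pKa = -log(6.35e-05) = 4.1972. pH = pKa + log([A⁻]/[HA]), so log([A⁻]/[HA]) = pH − pKa = 4.20 − 4.1972 = 0.0028. [A⁻]/[HA] = 10^(0.0028) = 1.01

[A⁻]/[HA] = 1.01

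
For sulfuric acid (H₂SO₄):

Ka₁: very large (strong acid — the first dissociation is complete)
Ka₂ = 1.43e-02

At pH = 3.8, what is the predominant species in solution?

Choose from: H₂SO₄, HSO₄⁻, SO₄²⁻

The first dissociation is complete, so H₂SO₄ itself is never the predominant species in water; pKa₂ = -log(1.43e-02) = 1.84. For a polyprotic acid the predominant species crosses at each pKa: below pKa_n the protonated form dominates, above it the deprotonated form does. At pH = 3.8, the predominant species is SO₄²⁻.

SO₄²⁻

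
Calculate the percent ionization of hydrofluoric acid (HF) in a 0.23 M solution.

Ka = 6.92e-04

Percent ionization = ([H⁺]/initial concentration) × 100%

Using Ka equilibrium: x² + Ka×x - Ka×C = 0. Solving: [H⁺] = 1.2275e-02. Percent = (1.2275e-02/0.23) × 100

Percent ionization = 5.34%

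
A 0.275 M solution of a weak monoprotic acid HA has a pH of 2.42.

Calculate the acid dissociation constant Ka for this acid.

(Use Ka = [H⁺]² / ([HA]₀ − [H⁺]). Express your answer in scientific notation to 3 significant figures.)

[H⁺] = 10^(−pH) = 10^(−2.42) = 3.802e-03 M. For HA ⇌ H⁺ + A⁻, Ka = [H⁺][A⁻]/[HA] = [H⁺]² / ([HA]₀ − [H⁺]) = (3.802e-03)² / (0.275 − 3.802e-03) = 5.33e-05.

K_a = 5.33e-05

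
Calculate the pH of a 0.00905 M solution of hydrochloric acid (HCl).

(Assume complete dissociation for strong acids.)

[H⁺] = 0.00905 M for strong acid. pH = -log[H⁺] = -log(0.00905)

pH = 2.04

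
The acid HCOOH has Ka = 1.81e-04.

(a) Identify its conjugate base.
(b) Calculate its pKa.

(a) The conjugate base is formed by removing one H⁺ from HCOOH, giving HCOO⁻. (b) pKa = -log(Ka) = -log(1.81e-04) = 3.74.

Conjugate base: HCOO⁻; pK_a = 3.74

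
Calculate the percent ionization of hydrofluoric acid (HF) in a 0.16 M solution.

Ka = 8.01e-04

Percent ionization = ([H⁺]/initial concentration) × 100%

Using Ka equilibrium: x² + Ka×x - Ka×C = 0. Solving: [H⁺] = 1.0927e-02. Percent = (1.0927e-02/0.16) × 100

Percent ionization = 6.83%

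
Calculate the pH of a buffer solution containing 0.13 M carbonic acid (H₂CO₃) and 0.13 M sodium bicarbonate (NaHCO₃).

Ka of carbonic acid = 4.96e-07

pKa = -log(4.96e-07) = 6.30. pH = pKa + log([A⁻]/[HA]) = 6.30 + log(0.13/0.13)

pH = 6.30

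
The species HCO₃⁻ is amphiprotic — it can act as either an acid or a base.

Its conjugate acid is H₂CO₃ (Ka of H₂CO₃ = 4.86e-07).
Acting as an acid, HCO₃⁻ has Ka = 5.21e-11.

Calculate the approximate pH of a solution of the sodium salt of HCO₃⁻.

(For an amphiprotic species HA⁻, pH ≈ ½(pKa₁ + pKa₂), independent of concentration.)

pKa₁ = -log(4.86e-07) = 6.31; pKa₂ = -log(5.21e-11) = 10.28. For an amphiprotic species, pH ≈ ½(pKa₁ + pKa₂) = ½(6.31 + 10.28) = 8.30.

pH = 8.30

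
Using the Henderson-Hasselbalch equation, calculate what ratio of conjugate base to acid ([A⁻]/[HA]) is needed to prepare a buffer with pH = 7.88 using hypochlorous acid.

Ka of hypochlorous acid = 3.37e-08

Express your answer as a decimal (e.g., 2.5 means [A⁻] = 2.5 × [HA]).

pKa = -log(3.37e-08) = 7.4724. pH = pKa + log([A⁻]/[HA]), so log([A⁻]/[HA]) = pH − pKa = 7.88 − 7.4724 = 0.4076. [A⁻]/[HA] = 10^(0.4076) = 2.56

[A⁻]/[HA] = 2.56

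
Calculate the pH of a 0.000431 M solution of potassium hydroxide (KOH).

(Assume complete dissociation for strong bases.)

[OH⁻] = 0.000431 M for strong base. pOH = -log[OH⁻] = 3.37, pH = 14 - pOH

pH = 10.63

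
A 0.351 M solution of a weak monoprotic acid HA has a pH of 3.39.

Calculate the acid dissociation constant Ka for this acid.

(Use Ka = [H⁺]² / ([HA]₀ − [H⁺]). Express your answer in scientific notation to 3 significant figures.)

[H⁺] = 10^(−pH) = 10^(−3.39) = 4.074e-04 M. For HA ⇌ H⁺ + A⁻, Ka = [H⁺][A⁻]/[HA] = [H⁺]² / ([HA]₀ − [H⁺]) = (4.074e-04)² / (0.351 − 4.074e-04) = 4.73e-07.

K_a = 4.73e-07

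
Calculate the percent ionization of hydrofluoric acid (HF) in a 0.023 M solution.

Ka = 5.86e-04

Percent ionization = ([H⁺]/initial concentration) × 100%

Using Ka equilibrium: x² + Ka×x - Ka×C = 0. Solving: [H⁺] = 3.3899e-03. Percent = (3.3899e-03/0.023) × 100

Percent ionization = 14.7%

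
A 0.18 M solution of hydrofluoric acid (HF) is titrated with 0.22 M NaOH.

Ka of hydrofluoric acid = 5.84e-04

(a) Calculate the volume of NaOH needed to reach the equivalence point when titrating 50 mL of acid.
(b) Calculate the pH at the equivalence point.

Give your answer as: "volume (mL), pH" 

moles acid = 0.18 × 50/1000 = 0.009 mol; V_base = moles/0.22 × 1000 = 40.9 mL. At equivalence only the conjugate base is present: [A⁻] = 0.009/0.091 = 9.9000e-02 M. Kb = Kw/Ka = 1.71e-11; [OH⁻] = √(Kb × [A⁻]) = 1.3020e-06; pOH = 5.89; pH = 14 - pOH = 8.11.

V = 40.9 mL, pH = 8.11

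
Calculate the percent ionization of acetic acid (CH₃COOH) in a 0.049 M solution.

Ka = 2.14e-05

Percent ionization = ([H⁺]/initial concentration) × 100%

Using Ka equilibrium: x² + Ka×x - Ka×C = 0. Solving: [H⁺] = 1.0134e-03. Percent = (1.0134e-03/0.049) × 100

Percent ionization = 2.07%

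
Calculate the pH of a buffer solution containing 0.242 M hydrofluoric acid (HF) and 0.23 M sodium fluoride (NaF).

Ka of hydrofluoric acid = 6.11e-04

pKa = -log(6.11e-04) = 3.21. pH = pKa + log([A⁻]/[HA]) = 3.21 + log(0.23/0.242)

pH = 3.19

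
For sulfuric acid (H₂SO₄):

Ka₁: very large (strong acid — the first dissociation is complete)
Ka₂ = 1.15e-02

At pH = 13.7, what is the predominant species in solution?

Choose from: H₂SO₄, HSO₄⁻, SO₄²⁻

The first dissociation is complete, so H₂SO₄ itself is never the predominant species in water; pKa₂ = -log(1.15e-02) = 1.94. For a polyprotic acid the predominant species crosses at each pKa: below pKa_n the protonated form dominates, above it the deprotonated form does. At pH = 13.7, the predominant species is SO₄²⁻.

SO₄²⁻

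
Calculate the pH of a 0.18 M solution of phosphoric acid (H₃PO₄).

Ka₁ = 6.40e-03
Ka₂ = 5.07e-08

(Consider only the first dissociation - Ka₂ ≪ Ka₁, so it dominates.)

First dissociation dominates. From Ka₁ = [H⁺][HA⁻]/[H₂A], x² + Ka₁·x − Ka₁·C = 0 with C = 0.18 M and Ka₁ = 6.40e-03. Solving: [H⁺] = (−Ka₁ + √(Ka₁² + 4·Ka₁·C)) / 2 = 3.0892e-02 M. pH = -log(3.0892e-02) = 1.51.

pH = 1.51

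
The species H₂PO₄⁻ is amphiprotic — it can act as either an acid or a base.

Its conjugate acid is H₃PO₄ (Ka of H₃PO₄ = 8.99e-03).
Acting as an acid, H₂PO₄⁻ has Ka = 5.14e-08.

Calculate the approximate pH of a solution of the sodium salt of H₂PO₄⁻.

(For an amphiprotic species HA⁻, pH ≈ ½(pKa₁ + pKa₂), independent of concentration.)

pKa₁ = -log(8.99e-03) = 2.05; pKa₂ = -log(5.14e-08) = 7.29. For an amphiprotic species, pH ≈ ½(pKa₁ + pKa₂) = ½(2.05 + 7.29) = 4.67.

pH = 4.67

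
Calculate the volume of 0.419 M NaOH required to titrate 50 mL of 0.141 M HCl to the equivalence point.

At equivalence: moles acid = moles base. moles HCl = 0.141 × 50/1000 = 0.00705 mol. V_base = moles / 0.419 × 1000 = 16.8 mL.

V_{base} = 16.8 mL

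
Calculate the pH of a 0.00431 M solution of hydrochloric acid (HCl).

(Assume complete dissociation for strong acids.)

[H⁺] = 0.00431 M for strong acid. pH = -log[H⁺] = -log(0.00431)

pH = 2.37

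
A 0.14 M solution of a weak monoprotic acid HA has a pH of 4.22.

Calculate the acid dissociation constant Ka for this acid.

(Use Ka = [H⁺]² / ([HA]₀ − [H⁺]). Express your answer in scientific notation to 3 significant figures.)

[H⁺] = 10^(−pH) = 10^(−4.22) = 6.026e-05 M. For HA ⇌ H⁺ + A⁻, Ka = [H⁺][A⁻]/[HA] = [H⁺]² / ([HA]₀ − [H⁺]) = (6.026e-05)² / (0.14 − 6.026e-05) = 2.59e-08.

K_a = 2.59e-08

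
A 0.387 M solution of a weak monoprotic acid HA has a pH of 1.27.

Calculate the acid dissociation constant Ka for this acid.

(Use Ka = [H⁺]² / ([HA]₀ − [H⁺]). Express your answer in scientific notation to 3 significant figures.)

[H⁺] = 10^(−pH) = 10^(−1.27) = 5.370e-02 M. For HA ⇌ H⁺ + A⁻, Ka = [H⁺][A⁻]/[HA] = [H⁺]² / ([HA]₀ − [H⁺]) = (5.370e-02)² / (0.387 − 5.370e-02) = 8.65e-03.

K_a = 8.65e-03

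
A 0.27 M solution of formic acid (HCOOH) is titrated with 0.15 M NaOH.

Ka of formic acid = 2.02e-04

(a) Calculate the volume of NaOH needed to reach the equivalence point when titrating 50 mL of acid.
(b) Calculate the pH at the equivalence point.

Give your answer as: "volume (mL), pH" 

moles acid = 0.27 × 50/1000 = 0.0135 mol; V_base = moles/0.15 × 1000 = 90.0 mL. At equivalence only the conjugate base is present: [A⁻] = 0.0135/0.140 = 9.6429e-02 M. Kb = Kw/Ka = 4.95e-11; [OH⁻] = √(Kb × [A⁻]) = 2.1849e-06; pOH = 5.66; pH = 14 - pOH = 8.34.

V = 90.0 mL, pH = 8.34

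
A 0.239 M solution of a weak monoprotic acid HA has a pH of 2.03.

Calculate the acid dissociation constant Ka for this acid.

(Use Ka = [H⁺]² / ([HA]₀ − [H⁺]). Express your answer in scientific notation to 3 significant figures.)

[H⁺] = 10^(−pH) = 10^(−2.03) = 9.333e-03 M. For HA ⇌ H⁺ + A⁻, Ka = [H⁺][A⁻]/[HA] = [H⁺]² / ([HA]₀ − [H⁺]) = (9.333e-03)² / (0.239 − 9.333e-03) = 3.79e-04.

K_a = 3.79e-04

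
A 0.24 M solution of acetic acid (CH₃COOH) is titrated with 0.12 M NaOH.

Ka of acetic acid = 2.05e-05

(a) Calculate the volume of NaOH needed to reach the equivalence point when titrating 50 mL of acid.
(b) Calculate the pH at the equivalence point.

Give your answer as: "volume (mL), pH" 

moles acid = 0.24 × 50/1000 = 0.012 mol; V_base = moles/0.12 × 1000 = 100.0 mL. At equivalence only the conjugate base is present: [A⁻] = 0.012/0.150 = 8.0000e-02 M. Kb = Kw/Ka = 4.88e-10; [OH⁻] = √(Kb × [A⁻]) = 6.2470e-06; pOH = 5.20; pH = 14 - pOH = 8.80.

V = 100.0 mL, pH = 8.80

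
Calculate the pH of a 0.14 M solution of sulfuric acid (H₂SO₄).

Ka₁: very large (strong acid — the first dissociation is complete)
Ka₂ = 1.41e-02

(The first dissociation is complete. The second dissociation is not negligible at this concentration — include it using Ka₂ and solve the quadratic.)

First dissociation is complete: [H⁺]₀ = [HSO₄⁻]₀ = C = 0.14 M. Second dissociation HSO₄⁻ ⇌ H⁺ + SO₄²⁻: let x = [SO₄²⁻]. Ka₂ = (C + x)·x / (C − x) = 1.41e-02 → x² + (C + Ka₂)·x − Ka₂·C = 0 → x² + 0.15410·x − 1.974e-03 = 0. x = (−0.15410 + √(0.15410² + 4 × 1.974e-03)) / 2 = 1.1892e-02 M. [H⁺] = C + x = 0.14 + 1.1892e-02 = 1.5189e-01 M. pH = -log(1.5189e-01) = 0.82.

pH = 0.82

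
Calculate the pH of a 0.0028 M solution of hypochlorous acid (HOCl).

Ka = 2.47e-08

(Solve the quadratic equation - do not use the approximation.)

x² + Ka×x - Ka×C = 0. Using quadratic formula: [H⁺] = 8.3039e-06

pH = 5.08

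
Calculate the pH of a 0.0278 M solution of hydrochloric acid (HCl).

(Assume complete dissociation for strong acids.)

[H⁺] = 0.0278 M for strong acid. pH = -log[H⁺] = -log(0.0278)

pH = 1.56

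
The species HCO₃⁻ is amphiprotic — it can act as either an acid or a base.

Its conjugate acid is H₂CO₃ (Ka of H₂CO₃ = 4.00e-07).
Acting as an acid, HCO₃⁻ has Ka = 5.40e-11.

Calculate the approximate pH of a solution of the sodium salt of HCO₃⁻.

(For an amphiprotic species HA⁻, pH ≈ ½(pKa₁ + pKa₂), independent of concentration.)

pKa₁ = -log(4.00e-07) = 6.40; pKa₂ = -log(5.40e-11) = 10.27. For an amphiprotic species, pH ≈ ½(pKa₁ + pKa₂) = ½(6.40 + 10.27) = 8.33.

pH = 8.33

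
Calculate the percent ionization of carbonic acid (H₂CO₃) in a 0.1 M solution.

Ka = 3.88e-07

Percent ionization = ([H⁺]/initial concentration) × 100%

Using Ka equilibrium: x² + Ka×x - Ka×C = 0. Solving: [H⁺] = 1.9678e-04. Percent = (1.9678e-04/0.1) × 100

Percent ionization = 0.197%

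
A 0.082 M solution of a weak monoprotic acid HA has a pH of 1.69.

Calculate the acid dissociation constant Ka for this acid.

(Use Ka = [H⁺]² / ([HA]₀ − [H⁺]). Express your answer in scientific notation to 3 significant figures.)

[H⁺] = 10^(−pH) = 10^(−1.69) = 2.042e-02 M. For HA ⇌ H⁺ + A⁻, Ka = [H⁺][A⁻]/[HA] = [H⁺]² / ([HA]₀ − [H⁺]) = (2.042e-02)² / (0.082 − 2.042e-02) = 6.77e-03.

K_a = 6.77e-03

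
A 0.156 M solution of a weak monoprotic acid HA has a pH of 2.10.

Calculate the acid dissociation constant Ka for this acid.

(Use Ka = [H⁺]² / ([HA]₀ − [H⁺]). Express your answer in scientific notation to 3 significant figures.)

[H⁺] = 10^(−pH) = 10^(−2.10) = 7.943e-03 M. For HA ⇌ H⁺ + A⁻, Ka = [H⁺][A⁻]/[HA] = [H⁺]² / ([HA]₀ − [H⁺]) = (7.943e-03)² / (0.156 − 7.943e-03) = 4.26e-04.

K_a = 4.26e-04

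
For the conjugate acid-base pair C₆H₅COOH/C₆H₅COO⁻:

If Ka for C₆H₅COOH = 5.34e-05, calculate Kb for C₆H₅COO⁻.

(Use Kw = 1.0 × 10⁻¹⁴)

For a conjugate pair Ka × Kb = Kw, so Kb = Kw/Ka = 1.0 × 10⁻¹⁴ / 5.34e-05 = 1.87e-10.

K_b = 1.87e-10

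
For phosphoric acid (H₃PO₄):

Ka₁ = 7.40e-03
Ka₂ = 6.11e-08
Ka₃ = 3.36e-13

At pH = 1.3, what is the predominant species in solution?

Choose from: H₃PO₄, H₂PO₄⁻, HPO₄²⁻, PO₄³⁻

pKa₁ = 2.13, pKa₂ = 7.21, pKa₃ = 12.47. For a polyprotic acid the predominant species crosses at each pKa: below pKa_n the protonated form dominates, above it the deprotonated form does. At pH = 1.3, the predominant species is H₃PO₄.

H₃PO₄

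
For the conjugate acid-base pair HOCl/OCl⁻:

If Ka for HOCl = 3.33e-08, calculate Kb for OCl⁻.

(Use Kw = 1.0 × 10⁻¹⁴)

For a conjugate pair Ka × Kb = Kw, so Kb = Kw/Ka = 1.0 × 10⁻¹⁴ / 3.33e-08 = 3.00e-07.

K_b = 3.00e-07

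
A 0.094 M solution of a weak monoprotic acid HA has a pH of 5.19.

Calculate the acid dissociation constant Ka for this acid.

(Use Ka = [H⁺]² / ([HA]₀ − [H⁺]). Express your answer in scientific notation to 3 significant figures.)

[H⁺] = 10^(−pH) = 10^(−5.19) = 6.457e-06 M. For HA ⇌ H⁺ + A⁻, Ka = [H⁺][A⁻]/[HA] = [H⁺]² / ([HA]₀ − [H⁺]) = (6.457e-06)² / (0.094 − 6.457e-06) = 4.44e-10.

K_a = 4.44e-10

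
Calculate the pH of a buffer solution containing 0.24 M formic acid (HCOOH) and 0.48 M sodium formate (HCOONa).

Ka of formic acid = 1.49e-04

pKa = -log(1.49e-04) = 3.83. pH = pKa + log([A⁻]/[HA]) = 3.83 + log(0.48/0.24)

pH = 4.13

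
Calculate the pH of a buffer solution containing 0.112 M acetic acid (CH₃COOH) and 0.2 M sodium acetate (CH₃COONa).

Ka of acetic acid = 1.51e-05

pKa = -log(1.51e-05) = 4.82. pH = pKa + log([A⁻]/[HA]) = 4.82 + log(0.2/0.112)

pH = 5.07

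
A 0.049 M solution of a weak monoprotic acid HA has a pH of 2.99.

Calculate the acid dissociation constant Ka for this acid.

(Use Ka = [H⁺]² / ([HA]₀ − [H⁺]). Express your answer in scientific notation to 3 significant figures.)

[H⁺] = 10^(−pH) = 10^(−2.99) = 1.023e-03 M. For HA ⇌ H⁺ + A⁻, Ka = [H⁺][A⁻]/[HA] = [H⁺]² / ([HA]₀ − [H⁺]) = (1.023e-03)² / (0.049 − 1.023e-03) = 2.18e-05.

K_a = 2.18e-05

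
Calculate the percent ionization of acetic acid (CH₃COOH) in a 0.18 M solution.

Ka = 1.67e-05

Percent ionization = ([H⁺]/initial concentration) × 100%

Using Ka equilibrium: x² + Ka×x - Ka×C = 0. Solving: [H⁺] = 1.7255e-03. Percent = (1.7255e-03/0.18) × 100

Percent ionization = 0.959%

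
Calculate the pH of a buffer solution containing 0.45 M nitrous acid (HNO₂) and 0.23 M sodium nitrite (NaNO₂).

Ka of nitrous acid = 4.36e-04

pKa = -log(4.36e-04) = 3.36. pH = pKa + log([A⁻]/[HA]) = 3.36 + log(0.23/0.45)

pH = 3.07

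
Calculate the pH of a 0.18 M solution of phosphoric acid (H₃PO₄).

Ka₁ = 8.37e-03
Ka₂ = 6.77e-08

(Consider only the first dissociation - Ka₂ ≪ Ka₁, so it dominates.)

First dissociation dominates. From Ka₁ = [H⁺][HA⁻]/[H₂A], x² + Ka₁·x − Ka₁·C = 0 with C = 0.18 M and Ka₁ = 8.37e-03. Solving: [H⁺] = (−Ka₁ + √(Ka₁² + 4·Ka₁·C)) / 2 = 3.4855e-02 M. pH = -log(3.4855e-02) = 1.46.

pH = 1.46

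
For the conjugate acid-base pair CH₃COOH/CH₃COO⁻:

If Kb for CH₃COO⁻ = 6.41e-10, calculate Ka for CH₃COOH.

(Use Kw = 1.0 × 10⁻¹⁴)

For a conjugate pair Ka × Kb = Kw, so Ka = Kw/Kb = 1.0 × 10⁻¹⁴ / 6.41e-10 = 1.56e-05.

K_a = 1.56e-05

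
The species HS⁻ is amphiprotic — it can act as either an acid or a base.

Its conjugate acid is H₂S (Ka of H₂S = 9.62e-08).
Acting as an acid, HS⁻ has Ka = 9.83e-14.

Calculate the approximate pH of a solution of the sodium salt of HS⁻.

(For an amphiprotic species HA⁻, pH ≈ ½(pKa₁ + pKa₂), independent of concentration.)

pKa₁ = -log(9.62e-08) = 7.02; pKa₂ = -log(9.83e-14) = 13.01. For an amphiprotic species, pH ≈ ½(pKa₁ + pKa₂) = ½(7.02 + 13.01) = 10.01.

pH = 10.01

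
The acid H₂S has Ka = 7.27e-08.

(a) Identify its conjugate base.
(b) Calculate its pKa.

(a) The conjugate base is formed by removing one H⁺ from H₂S, giving HS⁻. (b) pKa = -log(Ka) = -log(7.27e-08) = 7.14.

Conjugate base: HS⁻; pK_a = 7.14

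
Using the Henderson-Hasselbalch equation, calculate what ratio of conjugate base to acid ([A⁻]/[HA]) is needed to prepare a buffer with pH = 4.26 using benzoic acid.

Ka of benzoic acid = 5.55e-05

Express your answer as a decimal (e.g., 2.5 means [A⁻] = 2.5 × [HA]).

pKa = -log(5.55e-05) = 4.2557. pH = pKa + log([A⁻]/[HA]), so log([A⁻]/[HA]) = pH − pKa = 4.26 − 4.2557 = 0.0043. [A⁻]/[HA] = 10^(0.0043) = 1.01

[A⁻]/[HA] = 1.01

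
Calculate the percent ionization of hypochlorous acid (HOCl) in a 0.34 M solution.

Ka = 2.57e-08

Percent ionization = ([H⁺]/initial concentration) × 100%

Using Ka equilibrium: x² + Ka×x - Ka×C = 0. Solving: [H⁺] = 9.3464e-05. Percent = (9.3464e-05/0.34) × 100

Percent ionization = 0.0275%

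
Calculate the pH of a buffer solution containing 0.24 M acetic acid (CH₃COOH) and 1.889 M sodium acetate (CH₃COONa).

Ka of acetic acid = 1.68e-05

pKa = -log(1.68e-05) = 4.77. pH = pKa + log([A⁻]/[HA]) = 4.77 + log(1.889/0.24)

pH = 5.67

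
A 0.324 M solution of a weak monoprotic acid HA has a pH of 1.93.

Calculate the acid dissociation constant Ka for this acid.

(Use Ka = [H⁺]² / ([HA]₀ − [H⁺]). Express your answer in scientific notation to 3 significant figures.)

[H⁺] = 10^(−pH) = 10^(−1.93) = 1.175e-02 M. For HA ⇌ H⁺ + A⁻, Ka = [H⁺][A⁻]/[HA] = [H⁺]² / ([HA]₀ − [H⁺]) = (1.175e-02)² / (0.324 − 1.175e-02) = 4.42e-04.

K_a = 4.42e-04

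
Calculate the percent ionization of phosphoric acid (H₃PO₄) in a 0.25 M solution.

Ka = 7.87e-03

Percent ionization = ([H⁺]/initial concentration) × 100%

Using Ka equilibrium: x² + Ka×x - Ka×C = 0. Solving: [H⁺] = 4.0596e-02. Percent = (4.0596e-02/0.25) × 100

Percent ionization = 16.2%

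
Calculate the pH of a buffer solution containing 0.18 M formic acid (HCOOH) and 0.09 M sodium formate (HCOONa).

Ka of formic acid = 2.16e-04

pKa = -log(2.16e-04) = 3.67. pH = pKa + log([A⁻]/[HA]) = 3.67 + log(0.09/0.18)

pH = 3.36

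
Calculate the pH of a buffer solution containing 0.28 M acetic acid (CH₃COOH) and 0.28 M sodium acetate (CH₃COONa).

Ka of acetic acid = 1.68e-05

pKa = -log(1.68e-05) = 4.77. pH = pKa + log([A⁻]/[HA]) = 4.77 + log(0.28/0.28)

pH = 4.77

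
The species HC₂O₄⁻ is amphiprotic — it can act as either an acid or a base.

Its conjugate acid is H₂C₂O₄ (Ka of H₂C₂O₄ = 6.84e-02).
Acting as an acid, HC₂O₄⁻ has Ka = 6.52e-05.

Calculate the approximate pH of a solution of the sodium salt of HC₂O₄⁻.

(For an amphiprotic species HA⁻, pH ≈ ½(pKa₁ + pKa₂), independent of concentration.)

pKa₁ = -log(6.84e-02) = 1.16; pKa₂ = -log(6.52e-05) = 4.19. For an amphiprotic species, pH ≈ ½(pKa₁ + pKa₂) = ½(1.16 + 4.19) = 2.68.

pH = 2.68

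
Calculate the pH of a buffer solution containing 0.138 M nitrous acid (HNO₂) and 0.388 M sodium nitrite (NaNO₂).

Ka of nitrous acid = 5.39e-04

pKa = -log(5.39e-04) = 3.27. pH = pKa + log([A⁻]/[HA]) = 3.27 + log(0.388/0.138)

pH = 3.72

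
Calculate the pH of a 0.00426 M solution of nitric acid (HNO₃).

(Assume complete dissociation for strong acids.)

[H⁺] = 0.00426 M for strong acid. pH = -log[H⁺] = -log(0.00426)

pH = 2.37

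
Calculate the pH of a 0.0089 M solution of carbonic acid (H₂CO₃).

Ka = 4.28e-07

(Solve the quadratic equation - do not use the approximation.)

x² + Ka×x - Ka×C = 0. Using quadratic formula: [H⁺] = 6.1505e-05

pH = 4.21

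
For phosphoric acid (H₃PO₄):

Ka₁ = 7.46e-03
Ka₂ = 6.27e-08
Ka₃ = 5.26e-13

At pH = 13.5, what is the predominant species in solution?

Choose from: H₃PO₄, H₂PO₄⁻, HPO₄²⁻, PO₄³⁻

pKa₁ = 2.13, pKa₂ = 7.20, pKa₃ = 12.28. For a polyprotic acid the predominant species crosses at each pKa: below pKa_n the protonated form dominates, above it the deprotonated form does. At pH = 13.5, the predominant species is PO₄³⁻.

PO₄³⁻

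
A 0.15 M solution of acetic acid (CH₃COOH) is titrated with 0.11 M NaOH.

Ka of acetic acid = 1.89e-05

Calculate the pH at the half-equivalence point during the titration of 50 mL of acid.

At half-equivalence [HA] = [A⁻], so Henderson-Hasselbalch gives pH = pKa = -log(1.89e-05) = 4.72.

pH = pKa = 4.72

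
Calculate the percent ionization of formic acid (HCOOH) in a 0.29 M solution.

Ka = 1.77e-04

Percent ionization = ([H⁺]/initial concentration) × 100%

Using Ka equilibrium: x² + Ka×x - Ka×C = 0. Solving: [H⁺] = 7.0765e-03. Percent = (7.0765e-03/0.29) × 100

Percent ionization = 2.44%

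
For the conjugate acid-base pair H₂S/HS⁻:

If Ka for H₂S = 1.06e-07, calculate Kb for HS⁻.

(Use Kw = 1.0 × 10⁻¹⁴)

For a conjugate pair Ka × Kb = Kw, so Kb = Kw/Ka = 1.0 × 10⁻¹⁴ / 1.06e-07 = 9.43e-08.

K_b = 9.43e-08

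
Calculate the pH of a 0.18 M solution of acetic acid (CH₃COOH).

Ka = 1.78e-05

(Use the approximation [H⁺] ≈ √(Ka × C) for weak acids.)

[H⁺] = √(Ka × C) = √(1.78e-05 × 0.18) = 1.7900e-03. pH = -log(1.7900e-03)

pH = 2.75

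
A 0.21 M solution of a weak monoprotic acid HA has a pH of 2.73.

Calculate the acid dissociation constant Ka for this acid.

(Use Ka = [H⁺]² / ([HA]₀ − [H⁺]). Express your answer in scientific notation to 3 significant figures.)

[H⁺] = 10^(−pH) = 10^(−2.73) = 1.862e-03 M. For HA ⇌ H⁺ + A⁻, Ka = [H⁺][A⁻]/[HA] = [H⁺]² / ([HA]₀ − [H⁺]) = (1.862e-03)² / (0.21 − 1.862e-03) = 1.67e-05.

K_a = 1.67e-05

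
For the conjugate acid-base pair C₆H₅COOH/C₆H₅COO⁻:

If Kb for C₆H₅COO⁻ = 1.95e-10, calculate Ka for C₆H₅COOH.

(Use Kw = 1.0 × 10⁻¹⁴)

For a conjugate pair Ka × Kb = Kw, so Ka = Kw/Kb = 1.0 × 10⁻¹⁴ / 1.95e-10 = 5.13e-05.

K_a = 5.13e-05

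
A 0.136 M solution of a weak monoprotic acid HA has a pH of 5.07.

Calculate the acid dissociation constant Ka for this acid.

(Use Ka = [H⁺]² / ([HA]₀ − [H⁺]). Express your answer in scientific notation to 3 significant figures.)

[H⁺] = 10^(−pH) = 10^(−5.07) = 8.511e-06 M. For HA ⇌ H⁺ + A⁻, Ka = [H⁺][A⁻]/[HA] = [H⁺]² / ([HA]₀ − [H⁺]) = (8.511e-06)² / (0.136 − 8.511e-06) = 5.33e-10.

K_a = 5.33e-10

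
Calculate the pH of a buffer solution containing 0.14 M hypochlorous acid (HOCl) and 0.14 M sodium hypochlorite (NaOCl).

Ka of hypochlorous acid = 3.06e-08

pKa = -log(3.06e-08) = 7.51. pH = pKa + log([A⁻]/[HA]) = 7.51 + log(0.14/0.14)

pH = 7.51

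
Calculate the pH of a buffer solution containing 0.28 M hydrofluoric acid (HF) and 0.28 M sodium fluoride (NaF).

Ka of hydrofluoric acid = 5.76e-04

pKa = -log(5.76e-04) = 3.24. pH = pKa + log([A⁻]/[HA]) = 3.24 + log(0.28/0.28)

pH = 3.24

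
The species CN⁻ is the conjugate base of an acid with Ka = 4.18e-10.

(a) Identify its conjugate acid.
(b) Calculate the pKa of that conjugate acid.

(a) The conjugate acid is formed by adding one H⁺ to CN⁻, giving HCN. (b) pKa = -log(Ka) = -log(4.18e-10) = 9.38.

Conjugate acid: HCN; pK_a = 9.38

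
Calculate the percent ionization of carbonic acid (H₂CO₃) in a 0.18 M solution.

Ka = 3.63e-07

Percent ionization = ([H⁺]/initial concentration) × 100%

Using Ka equilibrium: x² + Ka×x - Ka×C = 0. Solving: [H⁺] = 2.5544e-04. Percent = (2.5544e-04/0.18) × 100

Percent ionization = 0.142%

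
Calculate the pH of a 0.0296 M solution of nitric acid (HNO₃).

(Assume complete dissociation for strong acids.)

[H⁺] = 0.0296 M for strong acid. pH = -log[H⁺] = -log(0.0296)

pH = 1.53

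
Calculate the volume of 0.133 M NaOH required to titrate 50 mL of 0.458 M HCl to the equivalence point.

At equivalence: moles acid = moles base. moles HCl = 0.458 × 50/1000 = 0.0229 mol. V_base = moles / 0.133 × 1000 = 172.2 mL.

V_{base} = 172.2 mL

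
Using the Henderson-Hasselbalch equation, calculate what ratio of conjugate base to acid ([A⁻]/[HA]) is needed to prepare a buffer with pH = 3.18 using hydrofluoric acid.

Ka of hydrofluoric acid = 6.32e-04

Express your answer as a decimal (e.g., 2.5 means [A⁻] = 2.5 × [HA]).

pKa = -log(6.32e-04) = 3.1993. pH = pKa + log([A⁻]/[HA]), so log([A⁻]/[HA]) = pH − pKa = 3.18 − 3.1993 = -0.0193. [A⁻]/[HA] = 10^(-0.0193) = 0.957

[A⁻]/[HA] = 0.957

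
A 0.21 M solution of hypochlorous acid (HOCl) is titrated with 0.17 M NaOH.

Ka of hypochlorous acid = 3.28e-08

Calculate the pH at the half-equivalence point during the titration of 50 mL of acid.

At half-equivalence [HA] = [A⁻], so Henderson-Hasselbalch gives pH = pKa = -log(3.28e-08) = 7.48.

pH = pKa = 7.48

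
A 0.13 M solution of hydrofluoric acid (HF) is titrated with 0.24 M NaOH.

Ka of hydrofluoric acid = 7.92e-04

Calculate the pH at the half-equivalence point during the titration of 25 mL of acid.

At half-equivalence [HA] = [A⁻], so Henderson-Hasselbalch gives pH = pKa = -log(7.92e-04) = 3.10.

pH = pKa = 3.10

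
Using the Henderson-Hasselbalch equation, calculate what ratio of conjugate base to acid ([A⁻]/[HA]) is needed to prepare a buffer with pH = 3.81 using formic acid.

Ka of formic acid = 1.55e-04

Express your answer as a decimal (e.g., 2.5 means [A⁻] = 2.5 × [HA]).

pKa = -log(1.55e-04) = 3.8097. pH = pKa + log([A⁻]/[HA]), so log([A⁻]/[HA]) = pH − pKa = 3.81 − 3.8097 = 0.0003. [A⁻]/[HA] = 10^(0.0003) = 1.00

[A⁻]/[HA] = 1.00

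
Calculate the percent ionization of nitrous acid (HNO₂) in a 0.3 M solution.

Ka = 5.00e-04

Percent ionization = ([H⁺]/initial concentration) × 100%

Using Ka equilibrium: x² + Ka×x - Ka×C = 0. Solving: [H⁺] = 1.2000e-02. Percent = (1.2000e-02/0.3) × 100

Percent ionization = 4%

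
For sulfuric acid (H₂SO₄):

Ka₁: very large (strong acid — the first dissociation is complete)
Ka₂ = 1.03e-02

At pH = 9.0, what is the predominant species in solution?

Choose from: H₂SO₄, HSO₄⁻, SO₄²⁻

The first dissociation is complete, so H₂SO₄ itself is never the predominant species in water; pKa₂ = -log(1.03e-02) = 1.99. For a polyprotic acid the predominant species crosses at each pKa: below pKa_n the protonated form dominates, above it the deprotonated form does. At pH = 9.0, the predominant species is SO₄²⁻.

SO₄²⁻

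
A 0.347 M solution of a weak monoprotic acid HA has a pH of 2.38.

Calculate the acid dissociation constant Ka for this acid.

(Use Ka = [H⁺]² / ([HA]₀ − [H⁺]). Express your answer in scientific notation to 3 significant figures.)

[H⁺] = 10^(−pH) = 10^(−2.38) = 4.169e-03 M. For HA ⇌ H⁺ + A⁻, Ka = [H⁺][A⁻]/[HA] = [H⁺]² / ([HA]₀ − [H⁺]) = (4.169e-03)² / (0.347 − 4.169e-03) = 5.07e-05.

K_a = 5.07e-05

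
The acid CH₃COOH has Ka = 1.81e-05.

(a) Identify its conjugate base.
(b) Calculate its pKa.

(a) The conjugate base is formed by removing one H⁺ from CH₃COOH, giving CH₃COO⁻. (b) pKa = -log(Ka) = -log(1.81e-05) = 4.74.

Conjugate base: CH₃COO⁻; pK_a = 4.74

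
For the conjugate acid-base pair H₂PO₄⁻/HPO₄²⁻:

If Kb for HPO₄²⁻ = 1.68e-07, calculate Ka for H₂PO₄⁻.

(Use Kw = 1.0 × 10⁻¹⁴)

For a conjugate pair Ka × Kb = Kw, so Ka = Kw/Kb = 1.0 × 10⁻¹⁴ / 1.68e-07 = 5.95e-08.

K_a = 5.95e-08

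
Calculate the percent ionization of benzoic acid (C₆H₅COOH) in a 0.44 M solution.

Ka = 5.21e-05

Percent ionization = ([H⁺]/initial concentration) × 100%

Using Ka equilibrium: x² + Ka×x - Ka×C = 0. Solving: [H⁺] = 4.7619e-03. Percent = (4.7619e-03/0.44) × 100

Percent ionization = 1.08%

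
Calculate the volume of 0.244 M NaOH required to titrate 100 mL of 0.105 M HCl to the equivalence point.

At equivalence: moles acid = moles base. moles HCl = 0.105 × 100/1000 = 0.0105 mol. V_base = moles / 0.244 × 1000 = 43.0 mL.

V_{base} = 43.0 mL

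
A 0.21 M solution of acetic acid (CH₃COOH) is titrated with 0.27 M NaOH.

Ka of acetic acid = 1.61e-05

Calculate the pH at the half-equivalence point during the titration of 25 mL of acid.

At half-equivalence [HA] = [A⁻], so Henderson-Hasselbalch gives pH = pKa = -log(1.61e-05) = 4.79.

pH = pKa = 4.79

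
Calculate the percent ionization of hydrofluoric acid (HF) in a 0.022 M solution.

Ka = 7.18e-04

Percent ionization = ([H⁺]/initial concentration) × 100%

Using Ka equilibrium: x² + Ka×x - Ka×C = 0. Solving: [H⁺] = 3.6316e-03. Percent = (3.6316e-03/0.022) × 100

Percent ionization = 16.5%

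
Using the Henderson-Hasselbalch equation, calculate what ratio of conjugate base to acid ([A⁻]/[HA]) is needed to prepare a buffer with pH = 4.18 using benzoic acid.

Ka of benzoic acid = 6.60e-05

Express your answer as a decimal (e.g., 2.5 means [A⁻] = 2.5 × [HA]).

pKa = -log(6.60e-05) = 4.1805. pH = pKa + log([A⁻]/[HA]), so log([A⁻]/[HA]) = pH − pKa = 4.18 − 4.1805 = -0.0005. [A⁻]/[HA] = 10^(-0.0005) = 0.999

[A⁻]/[HA] = 0.999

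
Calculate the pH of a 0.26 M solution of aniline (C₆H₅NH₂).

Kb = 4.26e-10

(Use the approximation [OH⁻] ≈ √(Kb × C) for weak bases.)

[OH⁻] = √(Kb × C) = √(4.26e-10 × 0.26) = 1.0524e-05. pOH = 4.98, pH = 14 - pOH

pH = 9.02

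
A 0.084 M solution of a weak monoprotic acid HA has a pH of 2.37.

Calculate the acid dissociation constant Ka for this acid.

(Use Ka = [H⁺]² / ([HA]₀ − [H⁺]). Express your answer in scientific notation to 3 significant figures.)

[H⁺] = 10^(−pH) = 10^(−2.37) = 4.266e-03 M. For HA ⇌ H⁺ + A⁻, Ka = [H⁺][A⁻]/[HA] = [H⁺]² / ([HA]₀ − [H⁺]) = (4.266e-03)² / (0.084 − 4.266e-03) = 2.28e-04.

K_a = 2.28e-04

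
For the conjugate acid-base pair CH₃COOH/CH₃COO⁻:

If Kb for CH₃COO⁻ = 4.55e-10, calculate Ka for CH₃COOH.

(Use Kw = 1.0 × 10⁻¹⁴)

For a conjugate pair Ka × Kb = Kw, so Ka = Kw/Kb = 1.0 × 10⁻¹⁴ / 4.55e-10 = 2.20e-05.

K_a = 2.20e-05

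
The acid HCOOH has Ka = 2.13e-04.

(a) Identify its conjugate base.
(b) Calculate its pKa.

(a) The conjugate base is formed by removing one H⁺ from HCOOH, giving HCOO⁻. (b) pKa = -log(Ka) = -log(2.13e-04) = 3.67.

Conjugate base: HCOO⁻; pK_a = 3.67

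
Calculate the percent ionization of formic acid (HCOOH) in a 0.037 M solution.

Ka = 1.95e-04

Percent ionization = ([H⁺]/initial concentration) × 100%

Using Ka equilibrium: x² + Ka×x - Ka×C = 0. Solving: [H⁺] = 2.5903e-03. Percent = (2.5903e-03/0.037) × 100

Percent ionization = 7%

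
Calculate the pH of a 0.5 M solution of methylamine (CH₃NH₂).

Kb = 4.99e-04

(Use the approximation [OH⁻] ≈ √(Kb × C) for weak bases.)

[OH⁻] = √(Kb × C) = √(4.99e-04 × 0.5) = 1.5796e-02. pOH = 1.80, pH = 14 - pOH

pH = 12.20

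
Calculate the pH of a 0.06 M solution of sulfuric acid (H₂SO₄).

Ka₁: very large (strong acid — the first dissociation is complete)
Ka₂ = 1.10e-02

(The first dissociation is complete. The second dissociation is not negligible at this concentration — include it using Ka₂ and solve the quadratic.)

First dissociation is complete: [H⁺]₀ = [HSO₄⁻]₀ = C = 0.06 M. Second dissociation HSO₄⁻ ⇌ H⁺ + SO₄²⁻: let x = [SO₄²⁻]. Ka₂ = (C + x)·x / (C − x) = 1.10e-02 → x² + (C + Ka₂)·x − Ka₂·C = 0 → x² + 0.07100·x − 6.600e-04 = 0. x = (−0.07100 + √(0.07100² + 4 × 6.600e-04)) / 2 = 8.3207e-03 M. [H⁺] = C + x = 0.06 + 8.3207e-03 = 6.8321e-02 M. pH = -log(6.8321e-02) = 1.17.

pH = 1.17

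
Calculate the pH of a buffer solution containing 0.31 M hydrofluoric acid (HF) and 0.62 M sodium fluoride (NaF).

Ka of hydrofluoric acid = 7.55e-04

pKa = -log(7.55e-04) = 3.12. pH = pKa + log([A⁻]/[HA]) = 3.12 + log(0.62/0.31)

pH = 3.42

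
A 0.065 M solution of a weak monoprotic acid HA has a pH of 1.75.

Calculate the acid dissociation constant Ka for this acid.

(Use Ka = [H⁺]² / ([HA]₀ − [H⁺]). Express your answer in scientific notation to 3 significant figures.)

[H⁺] = 10^(−pH) = 10^(−1.75) = 1.778e-02 M. For HA ⇌ H⁺ + A⁻, Ka = [H⁺][A⁻]/[HA] = [H⁺]² / ([HA]₀ − [H⁺]) = (1.778e-02)² / (0.065 − 1.778e-02) = 6.70e-03.

K_a = 6.70e-03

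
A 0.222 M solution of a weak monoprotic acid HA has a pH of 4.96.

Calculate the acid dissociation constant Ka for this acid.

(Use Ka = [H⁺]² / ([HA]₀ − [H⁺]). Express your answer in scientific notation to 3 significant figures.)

[H⁺] = 10^(−pH) = 10^(−4.96) = 1.096e-05 M. For HA ⇌ H⁺ + A⁻, Ka = [H⁺][A⁻]/[HA] = [H⁺]² / ([HA]₀ − [H⁺]) = (1.096e-05)² / (0.222 − 1.096e-05) = 5.42e-10.

K_a = 5.42e-10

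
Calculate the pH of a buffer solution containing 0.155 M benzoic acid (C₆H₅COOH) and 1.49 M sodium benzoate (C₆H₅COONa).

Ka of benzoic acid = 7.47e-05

pKa = -log(7.47e-05) = 4.13. pH = pKa + log([A⁻]/[HA]) = 4.13 + log(1.49/0.155)

pH = 5.11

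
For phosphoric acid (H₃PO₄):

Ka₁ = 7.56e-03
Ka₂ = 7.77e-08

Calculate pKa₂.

pKa₂ = -log(Ka₂) = -log(7.77e-08) = 7.11.

pK_{a2} = 7.11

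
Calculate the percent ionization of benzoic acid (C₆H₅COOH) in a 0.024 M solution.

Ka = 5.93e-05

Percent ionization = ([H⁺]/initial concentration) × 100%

Using Ka equilibrium: x² + Ka×x - Ka×C = 0. Solving: [H⁺] = 1.1637e-03. Percent = (1.1637e-03/0.024) × 100

Percent ionization = 4.85%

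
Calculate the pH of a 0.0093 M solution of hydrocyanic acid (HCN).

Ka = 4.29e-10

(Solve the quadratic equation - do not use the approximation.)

x² + Ka×x - Ka×C = 0. Using quadratic formula: [H⁺] = 1.9972e-06

pH = 5.70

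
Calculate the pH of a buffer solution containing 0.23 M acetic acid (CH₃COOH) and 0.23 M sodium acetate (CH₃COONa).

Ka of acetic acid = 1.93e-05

pKa = -log(1.93e-05) = 4.71. pH = pKa + log([A⁻]/[HA]) = 4.71 + log(0.23/0.23)

pH = 4.71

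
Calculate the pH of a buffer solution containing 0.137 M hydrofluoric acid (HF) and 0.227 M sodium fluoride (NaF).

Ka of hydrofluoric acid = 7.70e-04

pKa = -log(7.70e-04) = 3.11. pH = pKa + log([A⁻]/[HA]) = 3.11 + log(0.227/0.137)

pH = 3.33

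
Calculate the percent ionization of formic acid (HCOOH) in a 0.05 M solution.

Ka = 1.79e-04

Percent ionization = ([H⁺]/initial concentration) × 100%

Using Ka equilibrium: x² + Ka×x - Ka×C = 0. Solving: [H⁺] = 2.9035e-03. Percent = (2.9035e-03/0.05) × 100

Percent ionization = 5.81%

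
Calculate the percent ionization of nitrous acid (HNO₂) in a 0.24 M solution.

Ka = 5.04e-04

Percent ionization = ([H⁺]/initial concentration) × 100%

Using Ka equilibrium: x² + Ka×x - Ka×C = 0. Solving: [H⁺] = 1.0749e-02. Percent = (1.0749e-02/0.24) × 100

Percent ionization = 4.48%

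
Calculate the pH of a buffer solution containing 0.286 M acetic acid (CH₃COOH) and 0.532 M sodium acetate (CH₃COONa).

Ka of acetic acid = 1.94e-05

pKa = -log(1.94e-05) = 4.71. pH = pKa + log([A⁻]/[HA]) = 4.71 + log(0.532/0.286)

pH = 4.98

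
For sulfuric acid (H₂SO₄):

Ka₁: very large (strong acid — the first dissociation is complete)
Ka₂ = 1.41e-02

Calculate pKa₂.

pKa₂ = -log(Ka₂) = -log(1.41e-02) = 1.85.

pK_{a2} = 1.85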